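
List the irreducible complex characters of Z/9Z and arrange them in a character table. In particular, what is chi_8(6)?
Character table of Z/9Z (irreps indexed chi_0,...,chi_8 with chi_k(m) = zeta_9^(k*m), zeta_9 = exp(2*pi*i/9)):
  irrep \ class  {0} (size 1)  {1} (size 1)    {2} (size 1)    {3} (size 1)    {4} (size 1)    {5} (size 1)    {6} (size 1)    {7} (size 1)    {8} (size 1)  
  chi_0          1             1               1               1               1               1               1               1               1             
  chi_1          1             exp(2*I*pi/9)   exp(4*I*pi/9)   exp(2*I*pi/3)   exp(8*I*pi/9)   exp(-8*I*pi/9)  exp(-2*I*pi/3)  exp(-4*I*pi/9)  exp(-2*I*pi/9)
  chi_2          1             exp(4*I*pi/9)   exp(8*I*pi/9)   exp(-2*I*pi/3)  exp(-2*I*pi/9)  exp(2*I*pi/9)   exp(2*I*pi/3)   exp(-8*I*pi/9)  exp(-4*I*pi/9)
  chi_3          1             exp(2*I*pi/3)   exp(-2*I*pi/3)  1               exp(2*I*pi/3)   exp(-2*I*pi/3)  1               exp(2*I*pi/3)   exp(-2*I*pi/3)
  chi_4          1             exp(8*I*pi/9)   exp(-2*I*pi/9)  exp(2*I*pi/3)   exp(-4*I*pi/9)  exp(4*I*pi/9)   exp(-2*I*pi/3)  exp(2*I*pi/9)   exp(-8*I*pi/9)
  chi_5          1             exp(-8*I*pi/9)  exp(2*I*pi/9)   exp(-2*I*pi/3)  exp(4*I*pi/9)   exp(-4*I*pi/9)  exp(2*I*pi/3)   exp(-2*I*pi/9)  exp(8*I*pi/9) 
  chi_6          1             exp(-2*I*pi/3)  exp(2*I*pi/3)   1               exp(-2*I*pi/3)  exp(2*I*pi/3)   1               exp(-2*I*pi/3)  exp(2*I*pi/3) 
  chi_7          1             exp(-4*I*pi/9)  exp(-8*I*pi/9)  exp(2*I*pi/3)   exp(2*I*pi/9)   exp(-2*I*pi/9)  exp(-2*I*pi/3)  exp(8*I*pi/9)   exp(4*I*pi/9) 
  chi_8          1             exp(-2*I*pi/9)  exp(-4*I*pi/9)  exp(-2*I*pi/3)  exp(-8*I*pi/9)  exp(8*I*pi/9)   exp(2*I*pi/3)   exp(4*I*pi/9)   exp(2*I*pi/9) 

Spot check: chi_8(6) = zeta_9^(8*6) = zeta_9^48 = exp(2*I*pi/3).

Working: Z/9Z is abelian, so all 9 irreducible complex representations are 1-dimensional. They are given by chi_k(m) = zeta_9^(k*m) for k = 0,...,8. Row orthogonality: sum_m chi_k(m) conj(chi_l(m)) = 9 * [k = l].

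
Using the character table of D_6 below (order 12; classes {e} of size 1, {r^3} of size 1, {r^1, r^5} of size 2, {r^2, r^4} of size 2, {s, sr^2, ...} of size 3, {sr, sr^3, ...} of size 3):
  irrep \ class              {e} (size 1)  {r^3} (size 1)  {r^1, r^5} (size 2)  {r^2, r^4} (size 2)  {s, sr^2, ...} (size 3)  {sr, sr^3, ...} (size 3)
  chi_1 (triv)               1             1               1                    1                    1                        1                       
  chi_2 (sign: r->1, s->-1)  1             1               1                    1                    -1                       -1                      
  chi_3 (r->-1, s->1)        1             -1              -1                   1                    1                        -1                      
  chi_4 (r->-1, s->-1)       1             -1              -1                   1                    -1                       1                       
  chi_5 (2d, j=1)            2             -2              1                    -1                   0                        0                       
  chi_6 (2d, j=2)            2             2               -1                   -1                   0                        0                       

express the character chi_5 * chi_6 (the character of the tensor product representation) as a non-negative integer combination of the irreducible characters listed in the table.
chi_5 tensor chi_6 = chi_3 + chi_4 + chi_5 (all other irreducibles have multiplicity 0).

Argument: The character of a tensor product is the pointwise product (chi_5 * chi_6)(C) = chi_5(C) * chi_6(C):
  {e}: (2)*(2), {r^3}: (-2)*(2), {r^1, r^5}: (1)*(-1), {r^2, r^4}: (-1)*(-1), {s, sr^2, ...}: (0)*(0), {sr, sr^3, ...}: (0)*(0)
so (chi_5 * chi_6) takes values
  {e} -> 4, {r^3} -> -4, {r^1, r^5} -> -1, {r^2, r^4} -> 1, {s, sr^2, ...} -> 0, {sr, sr^3, ...} -> 0.
Now take the inner product of this character with each irreducible chi from the table, <chi_5*chi_6, chi> = (1/12) sum_C |C| (chi_5*chi_6)(C) conj(chi(C)):
  <chi_5*chi_6, chi_1> = (1/12)[1*(4)*conj(1) + 1*(-4)*conj(1) + 2*(-1)*conj(1) + 2*(1)*conj(1) + 3*(0)*conj(1) + 3*(0)*conj(1)]
      = (1/12)[(4) + (-4) + (-2) + (2) + (0) + (0)] = 0/12 = 0
  <chi_5*chi_6, chi_2> = (1/12)[1*(4)*conj(1) + 1*(-4)*conj(1) + 2*(-1)*conj(1) + 2*(1)*conj(1) + 3*(0)*conj(-1) + 3*(0)*conj(-1)]
      = (1/12)[(4) + (-4) + (-2) + (2) + (0) + (0)] = 0/12 = 0
  <chi_5*chi_6, chi_3> = (1/12)[1*(4)*conj(1) + 1*(-4)*conj(-1) + 2*(-1)*conj(-1) + 2*(1)*conj(1) + 3*(0)*conj(1) + 3*(0)*conj(-1)]
      = (1/12)[(4) + (4) + (2) + (2) + (0) + (0)] = 12/12 = 1
  <chi_5*chi_6, chi_4> = (1/12)[1*(4)*conj(1) + 1*(-4)*conj(-1) + 2*(-1)*conj(-1) + 2*(1)*conj(1) + 3*(0)*conj(-1) + 3*(0)*conj(1)]
      = (1/12)[(4) + (4) + (2) + (2) + (0) + (0)] = 12/12 = 1
  <chi_5*chi_6, chi_5> = (1/12)[1*(4)*conj(2) + 1*(-4)*conj(-2) + 2*(-1)*conj(1) + 2*(1)*conj(-1) + 3*(0)*conj(0) + 3*(0)*conj(0)]
      = (1/12)[(8) + (8) + (-2) + (-2) + (0) + (0)] = 12/12 = 1
  <chi_5*chi_6, chi_6> = (1/12)[1*(4)*conj(2) + 1*(-4)*conj(2) + 2*(-1)*conj(-1) + 2*(1)*conj(-1) + 3*(0)*conj(0) + 3*(0)*conj(0)]
      = (1/12)[(8) + (-8) + (2) + (-2) + (0) + (0)] = 0/12 = 0
Hence the multiplicities are chi_3: 1, chi_4: 1, chi_5: 1. Dimension check: dim(chi_5)*dim(chi_6) = 2*2 = 4 and sum (mult * dim) = 1*1 + 1*1 + 1*2 = 4.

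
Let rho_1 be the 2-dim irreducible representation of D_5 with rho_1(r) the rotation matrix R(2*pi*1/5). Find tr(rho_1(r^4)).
chi_{rho_1}(r^4) = 2*cos(2*pi*1*4/5) = -1/2 + sqrt(5)/2

Explanation: rho_1(r^4) is rotation by angle 2*pi*1*4/5, whose trace is 2*cos(2*pi*1*4/5) = -1/2 + sqrt(5)/2.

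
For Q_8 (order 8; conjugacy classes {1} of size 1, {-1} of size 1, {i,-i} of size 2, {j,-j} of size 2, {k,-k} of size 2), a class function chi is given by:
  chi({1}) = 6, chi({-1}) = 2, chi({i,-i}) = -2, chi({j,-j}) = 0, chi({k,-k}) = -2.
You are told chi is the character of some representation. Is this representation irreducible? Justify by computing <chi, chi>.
Not irreducible (reducible): <chi, chi> = 7 > 1.

Details: <chi, chi> = (1/|G|) sum_C |C| * |chi(C)|^2 = (1/8)[1*|6|^2 + 1*|2|^2 + 2*|-2|^2 + 2*|0|^2 + 2*|-2|^2]
  = (1/8)[(36) + (4) + (8) + (0) + (8)] = 56/8 = 7.
A character is irreducible iff <chi, chi> = 1, so this representation is reducible.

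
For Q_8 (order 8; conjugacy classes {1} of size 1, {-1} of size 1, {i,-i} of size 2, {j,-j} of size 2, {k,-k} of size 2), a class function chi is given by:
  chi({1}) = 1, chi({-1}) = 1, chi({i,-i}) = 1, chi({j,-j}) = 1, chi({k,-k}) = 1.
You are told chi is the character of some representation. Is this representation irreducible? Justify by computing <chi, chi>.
Irreducible: <chi, chi> = 1.

Solution. <chi, chi> = (1/|G|) sum_C |C| * |chi(C)|^2 = (1/8)[1*|1|^2 + 1*|1|^2 + 2*|1|^2 + 2*|1|^2 + 2*|1|^2]
  = (1/8)[(1) + (1) + (2) + (2) + (2)] = 8/8 = 1.
A character is irreducible iff <chi, chi> = 1, so this representation is irreducible.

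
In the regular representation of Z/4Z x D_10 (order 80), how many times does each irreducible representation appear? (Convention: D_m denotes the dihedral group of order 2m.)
Each irreducible V_i of dimension d_i appears with multiplicity d_i, i.e. rho_reg = (direct sum over all irreducibles V_i) d_i V_i. The irreducible dimensions for Z/4Z x D_10 are 1, 1, 1, 1, 1, 1, 1, 1, 1, 1, 1, 1, 1, 1, 1, 1, 2, 2, 2, 2, 2, 2, 2, 2, 2, 2, 2, 2, 2, 2, 2, 2: 16 irreducibles of dimension 1, each with multiplicity 1; 16 irreducibles of dimension 2, each with multiplicity 2. Total dimension 16*1*1 + 16*2*2 = 80 = |G|.

General theorem: in the regular representation of a finite group G, each irreducible appears with multiplicity equal to its dimension. Check: dim(rho_reg) = sum d_i^2 = 1 + 1 + 1 + 1 + 1 + 1 + 1 + 1 + 1 + 1 + 1 + 1 + 1 + 1 + 1 + 1 + 4 + 4 + 4 + 4 + 4 + 4 + 4 + 4 + 4 + 4 + 4 + 4 + 4 + 4 + 4 + 4 = 80 = |G|.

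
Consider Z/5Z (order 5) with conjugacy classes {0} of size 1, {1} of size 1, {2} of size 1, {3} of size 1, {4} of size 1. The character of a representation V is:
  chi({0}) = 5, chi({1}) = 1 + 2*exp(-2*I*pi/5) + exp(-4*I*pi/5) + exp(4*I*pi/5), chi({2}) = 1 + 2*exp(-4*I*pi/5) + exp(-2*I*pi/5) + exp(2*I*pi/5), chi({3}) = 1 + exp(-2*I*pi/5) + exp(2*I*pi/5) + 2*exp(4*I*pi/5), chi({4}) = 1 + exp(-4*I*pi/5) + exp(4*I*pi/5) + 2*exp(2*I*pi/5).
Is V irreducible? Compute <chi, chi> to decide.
Not irreducible (reducible): <chi, chi> = 7 > 1.

Why: <chi, chi> = (1/|G|) sum_C |C| * |chi(C)|^2 = (1/5)[1*|5|^2 + 1*|1 + 2*exp(-2*I*pi/5) + exp(-4*I*pi/5) + exp(4*I*pi/5)|^2 + 1*|1 + 2*exp(-4*I*pi/5) + exp(-2*I*pi/5) + exp(2*I*pi/5)|^2 + 1*|1 + exp(-2*I*pi/5) + exp(2*I*pi/5) + 2*exp(4*I*pi/5)|^2 + 1*|1 + exp(-4*I*pi/5) + exp(4*I*pi/5) + 2*exp(2*I*pi/5)|^2]
  = (1/5)[(25) + (7 + 5*exp(-2*I*pi/5) + 4*exp(-4*I*pi/5) + 4*exp(4*I*pi/5) + 5*exp(2*I*pi/5)) + (7 + 4*exp(-2*I*pi/5) + 5*exp(-4*I*pi/5) + 5*exp(4*I*pi/5) + 4*exp(2*I*pi/5)) + (7 + 4*exp(-2*I*pi/5) + 5*exp(-4*I*pi/5) + 5*exp(4*I*pi/5) + 4*exp(2*I*pi/5)) + (7 + 5*exp(-2*I*pi/5) + 4*exp(-4*I*pi/5) + 4*exp(4*I*pi/5) + 5*exp(2*I*pi/5))] = 35/5 = 7.
(Exp terms are combined using exp(i*s)*conj(exp(i*t)) = exp(i*(s-t)), and sums of them are collapsed using the identity that for every m > 1 the m distinct m-th roots of unity sum to 0, e.g. 1 + exp(2*I*pi/3) + exp(-2*I*pi/3) = 0.)
A character is irreducible iff <chi, chi> = 1, so this representation is reducible.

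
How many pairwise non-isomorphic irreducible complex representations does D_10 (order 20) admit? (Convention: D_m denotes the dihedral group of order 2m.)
8

Why: The number of irreducible complex representations of a finite group equals its number of conjugacy classes. D_10 has 8 conjugacy classes (n/2 + 3 for n even), so D_10 (order 20) has exactly 8 irreducible complex representations.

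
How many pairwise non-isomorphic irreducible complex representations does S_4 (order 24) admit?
5

Justification: The number of irreducible complex representations of a finite group equals its number of conjugacy classes. Conjugacy classes in S_4 correspond to cycle types, i.e. partitions of 4; there are p(4) = 5 of them, so S_4 (order 24) has exactly 5 irreducible complex representations.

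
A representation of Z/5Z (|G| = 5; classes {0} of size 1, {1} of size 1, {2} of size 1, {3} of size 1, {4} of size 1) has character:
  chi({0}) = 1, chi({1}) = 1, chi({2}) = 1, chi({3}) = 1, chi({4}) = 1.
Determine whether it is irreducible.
Irreducible: <chi, chi> = 1.

Reasoning: <chi, chi> = (1/|G|) sum_C |C| * |chi(C)|^2 = (1/5)[1*|1|^2 + 1*|1|^2 + 1*|1|^2 + 1*|1|^2 + 1*|1|^2]
  = (1/5)[(1) + (1) + (1) + (1) + (1)] = 5/5 = 1.
(Exp terms are combined using exp(i*s)*conj(exp(i*t)) = exp(i*(s-t)), and sums of them are collapsed using the identity that for every m > 1 the m distinct m-th roots of unity sum to 0, e.g. 1 + exp(2*I*pi/3) + exp(-2*I*pi/3) = 0.)
A character is irreducible iff <chi, chi> = 1, so this representation is irreducible.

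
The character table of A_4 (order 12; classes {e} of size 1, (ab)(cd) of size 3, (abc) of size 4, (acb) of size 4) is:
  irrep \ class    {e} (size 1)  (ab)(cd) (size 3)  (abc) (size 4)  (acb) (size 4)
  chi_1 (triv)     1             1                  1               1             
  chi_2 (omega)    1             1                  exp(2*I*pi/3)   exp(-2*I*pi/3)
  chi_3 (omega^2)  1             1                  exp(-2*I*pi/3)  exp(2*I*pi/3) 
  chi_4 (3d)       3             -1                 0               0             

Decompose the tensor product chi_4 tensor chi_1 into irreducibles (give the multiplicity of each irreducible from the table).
chi_4 tensor chi_1 = chi_4 (all other irreducibles have multiplicity 0).

Derivation: The character of a tensor product is the pointwise product (chi_4 * chi_1)(C) = chi_4(C) * chi_1(C):
  {e}: (3)*(1), (ab)(cd): (-1)*(1), (abc): (0)*(1), (acb): (0)*(1)
so (chi_4 * chi_1) takes values
  {e} -> 3, (ab)(cd) -> -1, (abc) -> 0, (acb) -> 0.
Now take the inner product of this character with each irreducible chi from the table, <chi_4*chi_1, chi> = (1/12) sum_C |C| (chi_4*chi_1)(C) conj(chi(C)):
  <chi_4*chi_1, chi_1> = (1/12)[1*(3)*conj(1) + 3*(-1)*conj(1) + 4*(0)*conj(1) + 4*(0)*conj(1)]
      = (1/12)[(3) + (-3) + (0) + (0)] = 0/12 = 0
  <chi_4*chi_1, chi_2> = (1/12)[1*(3)*conj(1) + 3*(-1)*conj(1) + 4*(0)*conj(exp(2*I*pi/3)) + 4*(0)*conj(exp(-2*I*pi/3))]
      = (1/12)[(3) + (-3) + (0) + (0)] = 0/12 = 0
  <chi_4*chi_1, chi_3> = (1/12)[1*(3)*conj(1) + 3*(-1)*conj(1) + 4*(0)*conj(exp(-2*I*pi/3)) + 4*(0)*conj(exp(2*I*pi/3))]
      = (1/12)[(3) + (-3) + (0) + (0)] = 0/12 = 0
  <chi_4*chi_1, chi_4> = (1/12)[1*(3)*conj(3) + 3*(-1)*conj(-1) + 4*(0)*conj(0) + 4*(0)*conj(0)]
      = (1/12)[(9) + (3) + (0) + (0)] = 12/12 = 1
(Exp terms are combined using exp(i*s)*conj(exp(i*t)) = exp(i*(s-t)), and sums of them are collapsed using the identity that for every m > 1 the m distinct m-th roots of unity sum to 0, e.g. 1 + exp(2*I*pi/3) + exp(-2*I*pi/3) = 0.)
Hence the multiplicities are chi_4: 1. Dimension check: dim(chi_4)*dim(chi_1) = 3*1 = 3 and sum (mult * dim) = 1*3 = 3.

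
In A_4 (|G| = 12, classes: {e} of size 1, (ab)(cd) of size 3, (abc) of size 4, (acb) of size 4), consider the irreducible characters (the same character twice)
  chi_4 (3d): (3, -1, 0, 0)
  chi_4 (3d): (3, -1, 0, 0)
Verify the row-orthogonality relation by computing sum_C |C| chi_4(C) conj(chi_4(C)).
Sum = 12 = |G| = 12; so <chi_4, chi_4> = 1 (norm-1 confirms irreducibility).

Explanation: Compute term by term over conjugacy classes (|C| * chi_4(C) * conj(chi_4(C))):
  1*(3)*conj(3) + 3*(-1)*conj(-1) + 4*(0)*conj(0) + 4*(0)*conj(0)
  = (9) + (3) + (0) + (0)
  = 12.
(Exp terms are combined using exp(i*s)*conj(exp(i*t)) = exp(i*(s-t)), and sums of them are collapsed using the identity that for every m > 1 the m distinct m-th roots of unity sum to 0, e.g. 1 + exp(2*I*pi/3) + exp(-2*I*pi/3) = 0.)
Dividing by |G| = 12 gives 12/12 = 1, matching the row-orthogonality relation <chi_4, chi_4> = [chi_4 = chi_4].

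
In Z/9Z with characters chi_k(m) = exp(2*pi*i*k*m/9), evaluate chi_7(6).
chi_7(6) = zeta_9^42 = exp(-2*I*pi/3)

Derivation: chi_7(6) = zeta_9^(7*6) = zeta_9^42. Since zeta_9^9 = 1, this equals zeta_9^6 = exp(2*pi*i*6/9) = exp(-2*I*pi/3).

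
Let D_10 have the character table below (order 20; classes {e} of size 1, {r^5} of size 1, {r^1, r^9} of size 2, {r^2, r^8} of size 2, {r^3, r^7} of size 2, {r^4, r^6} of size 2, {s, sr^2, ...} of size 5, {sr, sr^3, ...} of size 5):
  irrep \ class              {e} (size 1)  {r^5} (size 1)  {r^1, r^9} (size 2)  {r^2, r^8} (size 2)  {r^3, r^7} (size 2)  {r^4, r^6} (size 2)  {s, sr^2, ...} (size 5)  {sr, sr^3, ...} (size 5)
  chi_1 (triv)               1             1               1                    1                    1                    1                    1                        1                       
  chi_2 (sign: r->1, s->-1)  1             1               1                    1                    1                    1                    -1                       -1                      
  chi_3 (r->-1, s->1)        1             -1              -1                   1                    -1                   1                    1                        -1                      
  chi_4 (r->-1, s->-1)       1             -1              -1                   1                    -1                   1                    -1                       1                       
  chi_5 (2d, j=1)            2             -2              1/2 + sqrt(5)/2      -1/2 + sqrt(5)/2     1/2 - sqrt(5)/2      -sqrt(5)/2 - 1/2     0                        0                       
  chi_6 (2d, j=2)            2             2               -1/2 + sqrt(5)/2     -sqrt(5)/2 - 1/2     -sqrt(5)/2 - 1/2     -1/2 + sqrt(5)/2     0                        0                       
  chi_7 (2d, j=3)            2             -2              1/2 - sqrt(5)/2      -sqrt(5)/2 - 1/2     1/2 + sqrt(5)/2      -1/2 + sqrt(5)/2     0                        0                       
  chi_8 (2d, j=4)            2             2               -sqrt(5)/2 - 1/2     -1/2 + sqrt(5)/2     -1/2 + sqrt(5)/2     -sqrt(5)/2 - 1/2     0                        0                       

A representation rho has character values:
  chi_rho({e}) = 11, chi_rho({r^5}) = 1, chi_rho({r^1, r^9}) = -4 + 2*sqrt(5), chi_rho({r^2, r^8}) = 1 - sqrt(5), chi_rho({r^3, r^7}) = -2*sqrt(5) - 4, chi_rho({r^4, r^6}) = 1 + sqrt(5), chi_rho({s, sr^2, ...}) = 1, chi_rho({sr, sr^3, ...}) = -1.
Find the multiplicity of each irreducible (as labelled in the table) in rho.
Multiplicities: chi_1: 0, chi_2: 0, chi_3: 2, chi_4: 1, chi_5: 1, chi_6: 3, chi_7: 0, chi_8: 0.

Justification: Use <chi_rho, chi> = (1/|G|) sum_C |C| * chi_rho(C) * conj(chi(C)) with |G| = 20 for each irreducible chi in the table:
  <chi_rho, chi_1> = (1/20)[1*(11)*conj(1) + 1*(1)*conj(1) + 2*(-4 + 2*sqrt(5))*conj(1) + 2*(1 - sqrt(5))*conj(1) + 2*(-2*sqrt(5) - 4)*conj(1) + 2*(1 + sqrt(5))*conj(1) + 5*(1)*conj(1) + 5*(-1)*conj(1)]
      = (1/20)[(11) + (1) + (-8 + 4*sqrt(5)) + (2 - 2*sqrt(5)) + (-4*sqrt(5) - 8) + (2 + 2*sqrt(5)) + (5) + (-5)] = 0/20 = 0
  <chi_rho, chi_2> = (1/20)[1*(11)*conj(1) + 1*(1)*conj(1) + 2*(-4 + 2*sqrt(5))*conj(1) + 2*(1 - sqrt(5))*conj(1) + 2*(-2*sqrt(5) - 4)*conj(1) + 2*(1 + sqrt(5))*conj(1) + 5*(1)*conj(-1) + 5*(-1)*conj(-1)]
      = (1/20)[(11) + (1) + (-8 + 4*sqrt(5)) + (2 - 2*sqrt(5)) + (-4*sqrt(5) - 8) + (2 + 2*sqrt(5)) + (-5) + (5)] = 0/20 = 0
  <chi_rho, chi_3> = (1/20)[1*(11)*conj(1) + 1*(1)*conj(-1) + 2*(-4 + 2*sqrt(5))*conj(-1) + 2*(1 - sqrt(5))*conj(1) + 2*(-2*sqrt(5) - 4)*conj(-1) + 2*(1 + sqrt(5))*conj(1) + 5*(1)*conj(1) + 5*(-1)*conj(-1)]
      = (1/20)[(11) + (-1) + (8 - 4*sqrt(5)) + (2 - 2*sqrt(5)) + (8 + 4*sqrt(5)) + (2 + 2*sqrt(5)) + (5) + (5)] = 40/20 = 2
  <chi_rho, chi_4> = (1/20)[1*(11)*conj(1) + 1*(1)*conj(-1) + 2*(-4 + 2*sqrt(5))*conj(-1) + 2*(1 - sqrt(5))*conj(1) + 2*(-2*sqrt(5) - 4)*conj(-1) + 2*(1 + sqrt(5))*conj(1) + 5*(1)*conj(-1) + 5*(-1)*conj(1)]
      = (1/20)[(11) + (-1) + (8 - 4*sqrt(5)) + (2 - 2*sqrt(5)) + (8 + 4*sqrt(5)) + (2 + 2*sqrt(5)) + (-5) + (-5)] = 20/20 = 1
  <chi_rho, chi_5> = (1/20)[1*(11)*conj(2) + 1*(1)*conj(-2) + 2*(-4 + 2*sqrt(5))*conj(1/2 + sqrt(5)/2) + 2*(1 - sqrt(5))*conj(-1/2 + sqrt(5)/2) + 2*(-2*sqrt(5) - 4)*conj(1/2 - sqrt(5)/2) + 2*(1 + sqrt(5))*conj(-sqrt(5)/2 - 1/2) + 5*(1)*conj(0) + 5*(-1)*conj(0)]
      = (1/20)[(22) + (-2) + (6 - 2*sqrt(5)) + (-6 + 2*sqrt(5)) + (2*sqrt(5) + 6) + (-6 - 2*sqrt(5)) + (0) + (0)] = 20/20 = 1
  <chi_rho, chi_6> = (1/20)[1*(11)*conj(2) + 1*(1)*conj(2) + 2*(-4 + 2*sqrt(5))*conj(-1/2 + sqrt(5)/2) + 2*(1 - sqrt(5))*conj(-sqrt(5)/2 - 1/2) + 2*(-2*sqrt(5) - 4)*conj(-sqrt(5)/2 - 1/2) + 2*(1 + sqrt(5))*conj(-1/2 + sqrt(5)/2) + 5*(1)*conj(0) + 5*(-1)*conj(0)]
      = (1/20)[(22) + (2) + (14 - 6*sqrt(5)) + (4) + (6*sqrt(5) + 14) + (4) + (0) + (0)] = 60/20 = 3
  <chi_rho, chi_7> = (1/20)[1*(11)*conj(2) + 1*(1)*conj(-2) + 2*(-4 + 2*sqrt(5))*conj(1/2 - sqrt(5)/2) + 2*(1 - sqrt(5))*conj(-sqrt(5)/2 - 1/2) + 2*(-2*sqrt(5) - 4)*conj(1/2 + sqrt(5)/2) + 2*(1 + sqrt(5))*conj(-1/2 + sqrt(5)/2) + 5*(1)*conj(0) + 5*(-1)*conj(0)]
      = (1/20)[(22) + (-2) + (-14 + 6*sqrt(5)) + (4) + (-14 - 6*sqrt(5)) + (4) + (0) + (0)] = 0/20 = 0
  <chi_rho, chi_8> = (1/20)[1*(11)*conj(2) + 1*(1)*conj(2) + 2*(-4 + 2*sqrt(5))*conj(-sqrt(5)/2 - 1/2) + 2*(1 - sqrt(5))*conj(-1/2 + sqrt(5)/2) + 2*(-2*sqrt(5) - 4)*conj(-1/2 + sqrt(5)/2) + 2*(1 + sqrt(5))*conj(-sqrt(5)/2 - 1/2) + 5*(1)*conj(0) + 5*(-1)*conj(0)]
      = (1/20)[(22) + (2) + (-6 + 2*sqrt(5)) + (-6 + 2*sqrt(5)) + (-6 - 2*sqrt(5)) + (-6 - 2*sqrt(5)) + (0) + (0)] = 0/20 = 0
Dimension check: dim(rho) = sum (mult * dim) = 0*1 + 0*1 + 2*1 + 1*1 + 1*2 + 3*2 + 0*2 + 0*2 = 11 = chi_rho(e) = 11.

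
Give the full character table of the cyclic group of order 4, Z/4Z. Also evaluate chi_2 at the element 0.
Character table of Z/4Z (irreps indexed chi_0,...,chi_3 with chi_k(m) = zeta_4^(k*m), zeta_4 = exp(2*pi*i/4)):
  irrep \ class  {0} (size 1)  {1} (size 1)  {2} (size 1)  {3} (size 1)
  chi_0          1             1             1             1           
  chi_1          1             I             -1            -I          
  chi_2          1             -1            1             -1          
  chi_3          1             -I            -1            I           

Spot check: chi_2(0) = zeta_4^(2*0) = zeta_4^0 = 1.

Justification: Z/4Z is abelian, so all 4 irreducible complex representations are 1-dimensional. They are given by chi_k(m) = zeta_4^(k*m) for k = 0,...,3. Row orthogonality: sum_m chi_k(m) conj(chi_l(m)) = 4 * [k = l].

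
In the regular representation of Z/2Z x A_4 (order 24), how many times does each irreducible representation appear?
Each irreducible V_i of dimension d_i appears with multiplicity d_i, i.e. rho_reg = (direct sum over all irreducibles V_i) d_i V_i. The irreducible dimensions for Z/2Z x A_4 are 1, 1, 1, 1, 1, 1, 3, 3: 6 irreducibles of dimension 1, each with multiplicity 1; 2 irreducibles of dimension 3, each with multiplicity 3. Total dimension 6*1*1 + 2*3*3 = 24 = |G|.

Why: General theorem: in the regular representation of a finite group G, each irreducible appears with multiplicity equal to its dimension. Check: dim(rho_reg) = sum d_i^2 = 1 + 1 + 1 + 1 + 1 + 1 + 9 + 9 = 24 = |G|.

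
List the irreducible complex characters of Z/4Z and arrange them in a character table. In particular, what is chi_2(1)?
Character table of Z/4Z (irreps indexed chi_0,...,chi_3 with chi_k(m) = zeta_4^(k*m), zeta_4 = exp(2*pi*i/4)):
  irrep \ class  {0} (size 1)  {1} (size 1)  {2} (size 1)  {3} (size 1)
  chi_0          1             1             1             1           
  chi_1          1             I             -1            -I          
  chi_2          1             -1            1             -1          
  chi_3          1             -I            -1            I           

Spot check: chi_2(1) = zeta_4^(2*1) = zeta_4^2 = -1.

Details: Z/4Z is abelian, so all 4 irreducible complex representations are 1-dimensional. They are given by chi_k(m) = zeta_4^(k*m) for k = 0,...,3. Row orthogonality: sum_m chi_k(m) conj(chi_l(m)) = 4 * [k = l].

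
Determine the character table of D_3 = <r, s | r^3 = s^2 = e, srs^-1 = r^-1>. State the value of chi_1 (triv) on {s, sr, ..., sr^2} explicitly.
Conjugacy classes: {e} of size 1, {r^1, r^2} of size 2, {s, sr, ..., sr^2} of size 3.
Character table:
  irrep \ class              {e} (size 1)  {r^1, r^2} (size 2)  {s, sr, ..., sr^2} (size 3)
  chi_1 (triv)               1             1                    1                          
  chi_2 (sign: r->1, s->-1)  1             1                    -1                         
  chi_3 (2d, j=1)            2             -1                   0                          

Spot check: chi_1 (triv) on {s, sr, ..., sr^2} = 1.

Details: D_3 has order 2*3 = 6 with 3 conjugacy classes, hence 3 irreducibles. Sum of squared dims 1 + 1 + 4 = 6 = |G|. Linear characters come from the abelianisation; the 2-dimensional irreps have character r^k -> 2*cos(2*pi*j*k/3), reflections -> 0.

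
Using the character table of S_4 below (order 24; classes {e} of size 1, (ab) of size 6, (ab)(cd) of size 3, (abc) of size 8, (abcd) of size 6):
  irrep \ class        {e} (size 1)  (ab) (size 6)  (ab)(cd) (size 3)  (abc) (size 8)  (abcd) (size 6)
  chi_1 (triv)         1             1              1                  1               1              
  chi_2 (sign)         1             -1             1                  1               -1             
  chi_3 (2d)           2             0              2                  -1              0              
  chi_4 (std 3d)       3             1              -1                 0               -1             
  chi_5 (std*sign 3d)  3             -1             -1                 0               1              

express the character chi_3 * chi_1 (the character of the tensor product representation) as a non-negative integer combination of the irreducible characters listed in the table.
chi_3 tensor chi_1 = chi_3 (all other irreducibles have multiplicity 0).

Explanation: The character of a tensor product is the pointwise product (chi_3 * chi_1)(C) = chi_3(C) * chi_1(C):
  {e}: (2)*(1), (ab): (0)*(1), (ab)(cd): (2)*(1), (abc): (-1)*(1), (abcd): (0)*(1)
so (chi_3 * chi_1) takes values
  {e} -> 2, (ab) -> 0, (ab)(cd) -> 2, (abc) -> -1, (abcd) -> 0.
Now take the inner product of this character with each irreducible chi from the table, <chi_3*chi_1, chi> = (1/24) sum_C |C| (chi_3*chi_1)(C) conj(chi(C)):
  <chi_3*chi_1, chi_1> = (1/24)[1*(2)*conj(1) + 6*(0)*conj(1) + 3*(2)*conj(1) + 8*(-1)*conj(1) + 6*(0)*conj(1)]
      = (1/24)[(2) + (0) + (6) + (-8) + (0)] = 0/24 = 0
  <chi_3*chi_1, chi_2> = (1/24)[1*(2)*conj(1) + 6*(0)*conj(-1) + 3*(2)*conj(1) + 8*(-1)*conj(1) + 6*(0)*conj(-1)]
      = (1/24)[(2) + (0) + (6) + (-8) + (0)] = 0/24 = 0
  <chi_3*chi_1, chi_3> = (1/24)[1*(2)*conj(2) + 6*(0)*conj(0) + 3*(2)*conj(2) + 8*(-1)*conj(-1) + 6*(0)*conj(0)]
      = (1/24)[(4) + (0) + (12) + (8) + (0)] = 24/24 = 1
  <chi_3*chi_1, chi_4> = (1/24)[1*(2)*conj(3) + 6*(0)*conj(1) + 3*(2)*conj(-1) + 8*(-1)*conj(0) + 6*(0)*conj(-1)]
      = (1/24)[(6) + (0) + (-6) + (0) + (0)] = 0/24 = 0
  <chi_3*chi_1, chi_5> = (1/24)[1*(2)*conj(3) + 6*(0)*conj(-1) + 3*(2)*conj(-1) + 8*(-1)*conj(0) + 6*(0)*conj(1)]
      = (1/24)[(6) + (0) + (-6) + (0) + (0)] = 0/24 = 0
Hence the multiplicities are chi_3: 1. Dimension check: dim(chi_3)*dim(chi_1) = 2*1 = 2 and sum (mult * dim) = 1*2 = 2.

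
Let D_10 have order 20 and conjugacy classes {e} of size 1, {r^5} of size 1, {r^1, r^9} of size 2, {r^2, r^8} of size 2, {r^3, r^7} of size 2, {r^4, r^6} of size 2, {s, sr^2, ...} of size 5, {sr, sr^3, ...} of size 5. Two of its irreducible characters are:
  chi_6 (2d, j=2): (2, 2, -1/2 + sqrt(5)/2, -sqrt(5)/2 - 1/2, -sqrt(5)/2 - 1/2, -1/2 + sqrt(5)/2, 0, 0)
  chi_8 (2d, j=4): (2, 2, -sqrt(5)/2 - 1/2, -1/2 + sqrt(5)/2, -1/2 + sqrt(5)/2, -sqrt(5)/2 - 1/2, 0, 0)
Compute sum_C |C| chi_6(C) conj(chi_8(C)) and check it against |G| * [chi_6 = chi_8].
Sum = 0; so <chi_6, chi_8> = 0 (distinct irreducibles are orthogonal).

Argument: Compute term by term over conjugacy classes (|C| * chi_6(C) * conj(chi_8(C))):
  1*(2)*conj(2) + 1*(2)*conj(2) + 2*(-1/2 + sqrt(5)/2)*conj(-sqrt(5)/2 - 1/2) + 2*(-sqrt(5)/2 - 1/2)*conj(-1/2 + sqrt(5)/2) + 2*(-sqrt(5)/2 - 1/2)*conj(-1/2 + sqrt(5)/2) + 2*(-1/2 + sqrt(5)/2)*conj(-sqrt(5)/2 - 1/2) + 5*(0)*conj(0) + 5*(0)*conj(0)
  = (4) + (4) + (-2) + (-2) + (-2) + (-2) + (0) + (0)
  = 0.
Dividing by |G| = 20 gives 0/20 = 0, matching the row-orthogonality relation <chi_6, chi_8> = [chi_6 = chi_8].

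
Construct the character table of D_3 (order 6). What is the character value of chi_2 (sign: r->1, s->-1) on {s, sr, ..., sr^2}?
Conjugacy classes: {e} of size 1, {r^1, r^2} of size 2, {s, sr, ..., sr^2} of size 3.
Character table:
  irrep \ class              {e} (size 1)  {r^1, r^2} (size 2)  {s, sr, ..., sr^2} (size 3)
  chi_1 (triv)               1             1                    1                          
  chi_2 (sign: r->1, s->-1)  1             1                    -1                         
  chi_3 (2d, j=1)            2             -1                   0                          

Spot check: chi_2 (sign: r->1, s->-1) on {s, sr, ..., sr^2} = -1.

Working: D_3 has order 2*3 = 6 with 3 conjugacy classes, hence 3 irreducibles. Sum of squared dims 1 + 1 + 4 = 6 = |G|. Linear characters come from the abelianisation; the 2-dimensional irreps have character r^k -> 2*cos(2*pi*j*k/3), reflections -> 0.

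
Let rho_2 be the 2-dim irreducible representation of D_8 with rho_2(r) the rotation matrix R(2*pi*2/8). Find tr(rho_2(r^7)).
chi_{rho_2}(r^7) = 2*cos(2*pi*2*7/8) = 0

Derivation: rho_2(r^7) is rotation by angle 2*pi*2*7/8, whose trace is 2*cos(2*pi*2*7/8) = 0.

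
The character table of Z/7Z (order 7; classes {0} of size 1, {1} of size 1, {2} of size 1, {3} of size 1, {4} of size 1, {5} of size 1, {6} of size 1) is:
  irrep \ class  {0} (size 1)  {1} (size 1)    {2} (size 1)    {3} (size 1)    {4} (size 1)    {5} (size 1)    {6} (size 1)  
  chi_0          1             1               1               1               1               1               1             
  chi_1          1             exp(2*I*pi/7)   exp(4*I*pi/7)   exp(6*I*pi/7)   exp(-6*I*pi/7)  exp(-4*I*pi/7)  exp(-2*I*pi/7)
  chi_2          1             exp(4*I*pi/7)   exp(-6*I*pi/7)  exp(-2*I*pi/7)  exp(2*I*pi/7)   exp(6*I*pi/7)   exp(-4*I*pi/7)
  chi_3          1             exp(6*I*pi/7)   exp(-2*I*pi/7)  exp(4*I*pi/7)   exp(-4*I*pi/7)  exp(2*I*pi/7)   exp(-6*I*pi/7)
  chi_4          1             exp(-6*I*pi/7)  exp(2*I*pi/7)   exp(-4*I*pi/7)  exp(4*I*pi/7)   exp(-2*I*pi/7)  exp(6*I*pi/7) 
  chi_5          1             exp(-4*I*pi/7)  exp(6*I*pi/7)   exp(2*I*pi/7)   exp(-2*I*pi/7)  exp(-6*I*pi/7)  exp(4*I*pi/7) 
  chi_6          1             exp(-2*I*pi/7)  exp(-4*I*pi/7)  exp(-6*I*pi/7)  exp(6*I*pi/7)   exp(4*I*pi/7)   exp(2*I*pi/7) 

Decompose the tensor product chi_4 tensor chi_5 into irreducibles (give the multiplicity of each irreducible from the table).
chi_4 tensor chi_5 = chi_2 (all other irreducibles have multiplicity 0).

Proof sketch: The character of a tensor product is the pointwise product (chi_4 * chi_5)(C) = chi_4(C) * chi_5(C):
  {0}: (1)*(1), {1}: (exp(-6*I*pi/7))*(exp(-4*I*pi/7)), {2}: (exp(2*I*pi/7))*(exp(6*I*pi/7)), {3}: (exp(-4*I*pi/7))*(exp(2*I*pi/7)), {4}: (exp(4*I*pi/7))*(exp(-2*I*pi/7)), {5}: (exp(-2*I*pi/7))*(exp(-6*I*pi/7)), {6}: (exp(6*I*pi/7))*(exp(4*I*pi/7))
so (chi_4 * chi_5) takes values
  {0} -> 1, {1} -> exp(4*I*pi/7), {2} -> exp(-6*I*pi/7), {3} -> exp(-2*I*pi/7), {4} -> exp(2*I*pi/7), {5} -> exp(6*I*pi/7), {6} -> exp(-4*I*pi/7).
Now take the inner product of this character with each irreducible chi from the table, <chi_4*chi_5, chi> = (1/7) sum_C |C| (chi_4*chi_5)(C) conj(chi(C)):
  <chi_4*chi_5, chi_0> = (1/7)[1*(1)*conj(1) + 1*(exp(4*I*pi/7))*conj(1) + 1*(exp(-6*I*pi/7))*conj(1) + 1*(exp(-2*I*pi/7))*conj(1) + 1*(exp(2*I*pi/7))*conj(1) + 1*(exp(6*I*pi/7))*conj(1) + 1*(exp(-4*I*pi/7))*conj(1)]
      = (1/7)[(1) + (exp(4*I*pi/7)) + (exp(-6*I*pi/7)) + (exp(-2*I*pi/7)) + (exp(2*I*pi/7)) + (exp(6*I*pi/7)) + (exp(-4*I*pi/7))] = 0/7 = 0
  <chi_4*chi_5, chi_1> = (1/7)[1*(1)*conj(1) + 1*(exp(4*I*pi/7))*conj(exp(2*I*pi/7)) + 1*(exp(-6*I*pi/7))*conj(exp(4*I*pi/7)) + 1*(exp(-2*I*pi/7))*conj(exp(6*I*pi/7)) + 1*(exp(2*I*pi/7))*conj(exp(-6*I*pi/7)) + 1*(exp(6*I*pi/7))*conj(exp(-4*I*pi/7)) + 1*(exp(-4*I*pi/7))*conj(exp(-2*I*pi/7))]
      = (1/7)[(1) + (exp(2*I*pi/7)) + (exp(4*I*pi/7)) + (exp(6*I*pi/7)) + (exp(-6*I*pi/7)) + (exp(-4*I*pi/7)) + (exp(-2*I*pi/7))] = 0/7 = 0
  <chi_4*chi_5, chi_2> = (1/7)[1*(1)*conj(1) + 1*(exp(4*I*pi/7))*conj(exp(4*I*pi/7)) + 1*(exp(-6*I*pi/7))*conj(exp(-6*I*pi/7)) + 1*(exp(-2*I*pi/7))*conj(exp(-2*I*pi/7)) + 1*(exp(2*I*pi/7))*conj(exp(2*I*pi/7)) + 1*(exp(6*I*pi/7))*conj(exp(6*I*pi/7)) + 1*(exp(-4*I*pi/7))*conj(exp(-4*I*pi/7))]
      = (1/7)[(1) + (1) + (1) + (1) + (1) + (1) + (1)] = 7/7 = 1
  <chi_4*chi_5, chi_3> = (1/7)[1*(1)*conj(1) + 1*(exp(4*I*pi/7))*conj(exp(6*I*pi/7)) + 1*(exp(-6*I*pi/7))*conj(exp(-2*I*pi/7)) + 1*(exp(-2*I*pi/7))*conj(exp(4*I*pi/7)) + 1*(exp(2*I*pi/7))*conj(exp(-4*I*pi/7)) + 1*(exp(6*I*pi/7))*conj(exp(2*I*pi/7)) + 1*(exp(-4*I*pi/7))*conj(exp(-6*I*pi/7))]
      = (1/7)[(1) + (exp(-2*I*pi/7)) + (exp(-4*I*pi/7)) + (exp(-6*I*pi/7)) + (exp(6*I*pi/7)) + (exp(4*I*pi/7)) + (exp(2*I*pi/7))] = 0/7 = 0
  <chi_4*chi_5, chi_4> = (1/7)[1*(1)*conj(1) + 1*(exp(4*I*pi/7))*conj(exp(-6*I*pi/7)) + 1*(exp(-6*I*pi/7))*conj(exp(2*I*pi/7)) + 1*(exp(-2*I*pi/7))*conj(exp(-4*I*pi/7)) + 1*(exp(2*I*pi/7))*conj(exp(4*I*pi/7)) + 1*(exp(6*I*pi/7))*conj(exp(-2*I*pi/7)) + 1*(exp(-4*I*pi/7))*conj(exp(6*I*pi/7))]
      = (1/7)[(1) + (exp(-4*I*pi/7)) + (exp(6*I*pi/7)) + (exp(2*I*pi/7)) + (exp(-2*I*pi/7)) + (exp(-6*I*pi/7)) + (exp(4*I*pi/7))] = 0/7 = 0
  <chi_4*chi_5, chi_5> = (1/7)[1*(1)*conj(1) + 1*(exp(4*I*pi/7))*conj(exp(-4*I*pi/7)) + 1*(exp(-6*I*pi/7))*conj(exp(6*I*pi/7)) + 1*(exp(-2*I*pi/7))*conj(exp(2*I*pi/7)) + 1*(exp(2*I*pi/7))*conj(exp(-2*I*pi/7)) + 1*(exp(6*I*pi/7))*conj(exp(-6*I*pi/7)) + 1*(exp(-4*I*pi/7))*conj(exp(4*I*pi/7))]
      = (1/7)[(1) + (exp(-6*I*pi/7)) + (exp(2*I*pi/7)) + (exp(-4*I*pi/7)) + (exp(4*I*pi/7)) + (exp(-2*I*pi/7)) + (exp(6*I*pi/7))] = 0/7 = 0
  <chi_4*chi_5, chi_6> = (1/7)[1*(1)*conj(1) + 1*(exp(4*I*pi/7))*conj(exp(-2*I*pi/7)) + 1*(exp(-6*I*pi/7))*conj(exp(-4*I*pi/7)) + 1*(exp(-2*I*pi/7))*conj(exp(-6*I*pi/7)) + 1*(exp(2*I*pi/7))*conj(exp(6*I*pi/7)) + 1*(exp(6*I*pi/7))*conj(exp(4*I*pi/7)) + 1*(exp(-4*I*pi/7))*conj(exp(2*I*pi/7))]
      = (1/7)[(1) + (exp(6*I*pi/7)) + (exp(-2*I*pi/7)) + (exp(4*I*pi/7)) + (exp(-4*I*pi/7)) + (exp(2*I*pi/7)) + (exp(-6*I*pi/7))] = 0/7 = 0
(Exp terms are combined using exp(i*s)*conj(exp(i*t)) = exp(i*(s-t)), and sums of them are collapsed using the identity that for every m > 1 the m distinct m-th roots of unity sum to 0, e.g. 1 + exp(2*I*pi/3) + exp(-2*I*pi/3) = 0.)
Hence the multiplicities are chi_2: 1. Dimension check: dim(chi_4)*dim(chi_5) = 1*1 = 1 and sum (mult * dim) = 1*1 = 1.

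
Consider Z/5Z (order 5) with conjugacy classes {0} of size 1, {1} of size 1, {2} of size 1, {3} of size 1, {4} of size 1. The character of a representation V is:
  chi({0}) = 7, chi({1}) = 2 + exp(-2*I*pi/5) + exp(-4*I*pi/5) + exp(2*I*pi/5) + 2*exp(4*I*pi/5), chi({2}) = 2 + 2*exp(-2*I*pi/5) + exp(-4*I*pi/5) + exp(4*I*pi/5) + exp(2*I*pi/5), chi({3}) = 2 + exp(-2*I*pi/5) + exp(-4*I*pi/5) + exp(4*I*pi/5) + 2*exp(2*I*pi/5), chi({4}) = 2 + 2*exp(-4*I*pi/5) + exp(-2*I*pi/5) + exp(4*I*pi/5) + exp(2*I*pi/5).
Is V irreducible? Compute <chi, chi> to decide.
Not irreducible (reducible): <chi, chi> = 11 > 1.

Why: <chi, chi> = (1/|G|) sum_C |C| * |chi(C)|^2 = (1/5)[1*|7|^2 + 1*|2 + exp(-2*I*pi/5) + exp(-4*I*pi/5) + exp(2*I*pi/5) + 2*exp(4*I*pi/5)|^2 + 1*|2 + 2*exp(-2*I*pi/5) + exp(-4*I*pi/5) + exp(4*I*pi/5) + exp(2*I*pi/5)|^2 + 1*|2 + exp(-2*I*pi/5) + exp(-4*I*pi/5) + exp(4*I*pi/5) + 2*exp(2*I*pi/5)|^2 + 1*|2 + 2*exp(-4*I*pi/5) + exp(-2*I*pi/5) + exp(4*I*pi/5) + exp(2*I*pi/5)|^2]
  = (1/5)[(49) + (11 + 9*exp(-2*I*pi/5) + 10*exp(-4*I*pi/5) + 10*exp(4*I*pi/5) + 9*exp(2*I*pi/5)) + (11 + 10*exp(-2*I*pi/5) + 9*exp(-4*I*pi/5) + 9*exp(4*I*pi/5) + 10*exp(2*I*pi/5)) + (11 + 10*exp(-2*I*pi/5) + 9*exp(-4*I*pi/5) + 9*exp(4*I*pi/5) + 10*exp(2*I*pi/5)) + (11 + 9*exp(-2*I*pi/5) + 10*exp(-4*I*pi/5) + 10*exp(4*I*pi/5) + 9*exp(2*I*pi/5))] = 55/5 = 11.
(Exp terms are combined using exp(i*s)*conj(exp(i*t)) = exp(i*(s-t)), and sums of them are collapsed using the identity that for every m > 1 the m distinct m-th roots of unity sum to 0, e.g. 1 + exp(2*I*pi/3) + exp(-2*I*pi/3) = 0.)
A character is irreducible iff <chi, chi> = 1, so this representation is reducible.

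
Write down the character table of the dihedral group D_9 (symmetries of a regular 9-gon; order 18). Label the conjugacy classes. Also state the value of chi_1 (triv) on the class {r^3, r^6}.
Conjugacy classes: {e} of size 1, {r^1, r^8} of size 2, {r^2, r^7} of size 2, {r^3, r^6} of size 2, {r^4, r^5} of size 2, {s, sr, ..., sr^8} of size 9.
Character table:
  irrep \ class              {e} (size 1)  {r^1, r^8} (size 2)  {r^2, r^7} (size 2)  {r^3, r^6} (size 2)  {r^4, r^5} (size 2)  {s, sr, ..., sr^8} (size 9)
  chi_1 (triv)               1             1                    1                    1                    1                    1                          
  chi_2 (sign: r->1, s->-1)  1             1                    1                    1                    1                    -1                         
  chi_3 (2d, j=1)            2             2*cos(2*pi/9)        2*cos(4*pi/9)        -1                   -2*cos(pi/9)         0                          
  chi_4 (2d, j=2)            2             2*cos(4*pi/9)        -2*cos(pi/9)         -1                   2*cos(2*pi/9)        0                          
  chi_5 (2d, j=3)            2             -1                   -1                   2                    -1                   0                          
  chi_6 (2d, j=4)            2             -2*cos(pi/9)         2*cos(2*pi/9)        -1                   2*cos(4*pi/9)        0                          

Spot check: chi_1 (triv) on {r^3, r^6} = 1.

Working: D_9 has order 2*9 = 18 with 6 conjugacy classes, hence 6 irreducibles. Sum of squared dims 1 + 1 + 4 + 4 + 4 + 4 = 18 = |G|. Linear characters come from the abelianisation; the 2-dimensional irreps have character r^k -> 2*cos(2*pi*j*k/9), reflections -> 0.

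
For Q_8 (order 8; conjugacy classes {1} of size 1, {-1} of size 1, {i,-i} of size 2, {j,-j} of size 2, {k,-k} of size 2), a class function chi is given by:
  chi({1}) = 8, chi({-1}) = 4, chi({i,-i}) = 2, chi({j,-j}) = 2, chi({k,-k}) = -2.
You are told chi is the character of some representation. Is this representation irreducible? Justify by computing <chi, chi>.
Not irreducible (reducible): <chi, chi> = 13 > 1.

Argument: <chi, chi> = (1/|G|) sum_C |C| * |chi(C)|^2 = (1/8)[1*|8|^2 + 1*|4|^2 + 2*|2|^2 + 2*|2|^2 + 2*|-2|^2]
  = (1/8)[(64) + (16) + (8) + (8) + (8)] = 104/8 = 13.
A character is irreducible iff <chi, chi> = 1, so this representation is reducible.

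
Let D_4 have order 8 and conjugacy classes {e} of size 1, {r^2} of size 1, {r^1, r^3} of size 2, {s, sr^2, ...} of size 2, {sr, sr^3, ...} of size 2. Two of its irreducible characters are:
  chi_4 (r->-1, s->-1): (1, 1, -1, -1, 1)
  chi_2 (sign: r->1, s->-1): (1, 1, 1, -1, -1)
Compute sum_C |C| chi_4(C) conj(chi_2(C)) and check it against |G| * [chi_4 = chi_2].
Sum = 0; so <chi_4, chi_2> = 0 (distinct irreducibles are orthogonal).

Argument: Compute term by term over conjugacy classes (|C| * chi_4(C) * conj(chi_2(C))):
  1*(1)*conj(1) + 1*(1)*conj(1) + 2*(-1)*conj(1) + 2*(-1)*conj(-1) + 2*(1)*conj(-1)
  = (1) + (1) + (-2) + (2) + (-2)
  = 0.
Dividing by |G| = 8 gives 0/8 = 0, matching the row-orthogonality relation <chi_4, chi_2> = [chi_4 = chi_2].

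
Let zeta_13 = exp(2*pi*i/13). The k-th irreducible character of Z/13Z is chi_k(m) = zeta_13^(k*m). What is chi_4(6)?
chi_4(6) = zeta_13^24 = exp(-4*I*pi/13)

Argument: chi_4(6) = zeta_13^(4*6) = zeta_13^24. Since zeta_13^13 = 1, this equals zeta_13^11 = exp(2*pi*i*11/13) = exp(-4*I*pi/13).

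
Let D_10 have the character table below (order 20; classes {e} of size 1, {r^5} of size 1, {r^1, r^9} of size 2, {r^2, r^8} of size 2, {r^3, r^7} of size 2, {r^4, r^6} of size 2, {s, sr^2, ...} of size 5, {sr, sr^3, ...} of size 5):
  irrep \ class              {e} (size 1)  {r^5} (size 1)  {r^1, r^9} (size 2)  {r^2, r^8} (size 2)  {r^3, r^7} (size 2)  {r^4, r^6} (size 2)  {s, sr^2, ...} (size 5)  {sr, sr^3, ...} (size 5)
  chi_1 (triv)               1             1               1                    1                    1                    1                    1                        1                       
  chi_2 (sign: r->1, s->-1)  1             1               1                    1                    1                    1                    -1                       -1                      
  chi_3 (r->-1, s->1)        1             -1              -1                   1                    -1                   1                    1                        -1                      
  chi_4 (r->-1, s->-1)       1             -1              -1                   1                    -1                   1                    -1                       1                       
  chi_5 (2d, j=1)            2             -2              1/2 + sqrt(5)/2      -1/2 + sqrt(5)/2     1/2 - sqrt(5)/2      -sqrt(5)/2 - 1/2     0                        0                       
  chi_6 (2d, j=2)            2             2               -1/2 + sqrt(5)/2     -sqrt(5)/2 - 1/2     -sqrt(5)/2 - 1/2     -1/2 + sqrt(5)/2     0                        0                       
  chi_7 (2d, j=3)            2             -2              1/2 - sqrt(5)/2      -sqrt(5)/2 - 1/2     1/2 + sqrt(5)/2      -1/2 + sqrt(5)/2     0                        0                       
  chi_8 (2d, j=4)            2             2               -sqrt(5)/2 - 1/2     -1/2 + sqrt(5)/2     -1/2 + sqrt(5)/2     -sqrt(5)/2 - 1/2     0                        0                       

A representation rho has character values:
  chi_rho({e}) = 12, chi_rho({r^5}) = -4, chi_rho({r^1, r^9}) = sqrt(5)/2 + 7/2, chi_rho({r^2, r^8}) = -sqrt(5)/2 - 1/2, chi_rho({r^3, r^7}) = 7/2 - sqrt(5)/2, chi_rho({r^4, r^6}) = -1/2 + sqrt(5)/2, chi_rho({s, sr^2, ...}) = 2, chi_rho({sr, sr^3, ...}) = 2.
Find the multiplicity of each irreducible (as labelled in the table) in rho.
Multiplicities: chi_1: 2, chi_2: 0, chi_3: 0, chi_4: 0, chi_5: 2, chi_6: 1, chi_7: 2, chi_8: 0.

Solution. Use <chi_rho, chi> = (1/|G|) sum_C |C| * chi_rho(C) * conj(chi(C)) with |G| = 20 for each irreducible chi in the table:
  <chi_rho, chi_1> = (1/20)[1*(12)*conj(1) + 1*(-4)*conj(1) + 2*(sqrt(5)/2 + 7/2)*conj(1) + 2*(-sqrt(5)/2 - 1/2)*conj(1) + 2*(7/2 - sqrt(5)/2)*conj(1) + 2*(-1/2 + sqrt(5)/2)*conj(1) + 5*(2)*conj(1) + 5*(2)*conj(1)]
      = (1/20)[(12) + (-4) + (sqrt(5) + 7) + (-sqrt(5) - 1) + (7 - sqrt(5)) + (-1 + sqrt(5)) + (10) + (10)] = 40/20 = 2
  <chi_rho, chi_2> = (1/20)[1*(12)*conj(1) + 1*(-4)*conj(1) + 2*(sqrt(5)/2 + 7/2)*conj(1) + 2*(-sqrt(5)/2 - 1/2)*conj(1) + 2*(7/2 - sqrt(5)/2)*conj(1) + 2*(-1/2 + sqrt(5)/2)*conj(1) + 5*(2)*conj(-1) + 5*(2)*conj(-1)]
      = (1/20)[(12) + (-4) + (sqrt(5) + 7) + (-sqrt(5) - 1) + (7 - sqrt(5)) + (-1 + sqrt(5)) + (-10) + (-10)] = 0/20 = 0
  <chi_rho, chi_3> = (1/20)[1*(12)*conj(1) + 1*(-4)*conj(-1) + 2*(sqrt(5)/2 + 7/2)*conj(-1) + 2*(-sqrt(5)/2 - 1/2)*conj(1) + 2*(7/2 - sqrt(5)/2)*conj(-1) + 2*(-1/2 + sqrt(5)/2)*conj(1) + 5*(2)*conj(1) + 5*(2)*conj(-1)]
      = (1/20)[(12) + (4) + (-7 - sqrt(5)) + (-sqrt(5) - 1) + (-7 + sqrt(5)) + (-1 + sqrt(5)) + (10) + (-10)] = 0/20 = 0
  <chi_rho, chi_4> = (1/20)[1*(12)*conj(1) + 1*(-4)*conj(-1) + 2*(sqrt(5)/2 + 7/2)*conj(-1) + 2*(-sqrt(5)/2 - 1/2)*conj(1) + 2*(7/2 - sqrt(5)/2)*conj(-1) + 2*(-1/2 + sqrt(5)/2)*conj(1) + 5*(2)*conj(-1) + 5*(2)*conj(1)]
      = (1/20)[(12) + (4) + (-7 - sqrt(5)) + (-sqrt(5) - 1) + (-7 + sqrt(5)) + (-1 + sqrt(5)) + (-10) + (10)] = 0/20 = 0
  <chi_rho, chi_5> = (1/20)[1*(12)*conj(2) + 1*(-4)*conj(-2) + 2*(sqrt(5)/2 + 7/2)*conj(1/2 + sqrt(5)/2) + 2*(-sqrt(5)/2 - 1/2)*conj(-1/2 + sqrt(5)/2) + 2*(7/2 - sqrt(5)/2)*conj(1/2 - sqrt(5)/2) + 2*(-1/2 + sqrt(5)/2)*conj(-sqrt(5)/2 - 1/2) + 5*(2)*conj(0) + 5*(2)*conj(0)]
      = (1/20)[(24) + (8) + (6 + 4*sqrt(5)) + (-2) + (6 - 4*sqrt(5)) + (-2) + (0) + (0)] = 40/20 = 2
  <chi_rho, chi_6> = (1/20)[1*(12)*conj(2) + 1*(-4)*conj(2) + 2*(sqrt(5)/2 + 7/2)*conj(-1/2 + sqrt(5)/2) + 2*(-sqrt(5)/2 - 1/2)*conj(-sqrt(5)/2 - 1/2) + 2*(7/2 - sqrt(5)/2)*conj(-sqrt(5)/2 - 1/2) + 2*(-1/2 + sqrt(5)/2)*conj(-1/2 + sqrt(5)/2) + 5*(2)*conj(0) + 5*(2)*conj(0)]
      = (1/20)[(24) + (-8) + (-1 + 3*sqrt(5)) + (sqrt(5) + 3) + (-3*sqrt(5) - 1) + (3 - sqrt(5)) + (0) + (0)] = 20/20 = 1
  <chi_rho, chi_7> = (1/20)[1*(12)*conj(2) + 1*(-4)*conj(-2) + 2*(sqrt(5)/2 + 7/2)*conj(1/2 - sqrt(5)/2) + 2*(-sqrt(5)/2 - 1/2)*conj(-sqrt(5)/2 - 1/2) + 2*(7/2 - sqrt(5)/2)*conj(1/2 + sqrt(5)/2) + 2*(-1/2 + sqrt(5)/2)*conj(-1/2 + sqrt(5)/2) + 5*(2)*conj(0) + 5*(2)*conj(0)]
      = (1/20)[(24) + (8) + (1 - 3*sqrt(5)) + (sqrt(5) + 3) + (1 + 3*sqrt(5)) + (3 - sqrt(5)) + (0) + (0)] = 40/20 = 2
  <chi_rho, chi_8> = (1/20)[1*(12)*conj(2) + 1*(-4)*conj(2) + 2*(sqrt(5)/2 + 7/2)*conj(-sqrt(5)/2 - 1/2) + 2*(-sqrt(5)/2 - 1/2)*conj(-1/2 + sqrt(5)/2) + 2*(7/2 - sqrt(5)/2)*conj(-1/2 + sqrt(5)/2) + 2*(-1/2 + sqrt(5)/2)*conj(-sqrt(5)/2 - 1/2) + 5*(2)*conj(0) + 5*(2)*conj(0)]
      = (1/20)[(24) + (-8) + (-4*sqrt(5) - 6) + (-2) + (-6 + 4*sqrt(5)) + (-2) + (0) + (0)] = 0/20 = 0
Dimension check: dim(rho) = sum (mult * dim) = 2*1 + 0*1 + 0*1 + 0*1 + 2*2 + 1*2 + 2*2 + 0*2 = 12 = chi_rho(e) = 12.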